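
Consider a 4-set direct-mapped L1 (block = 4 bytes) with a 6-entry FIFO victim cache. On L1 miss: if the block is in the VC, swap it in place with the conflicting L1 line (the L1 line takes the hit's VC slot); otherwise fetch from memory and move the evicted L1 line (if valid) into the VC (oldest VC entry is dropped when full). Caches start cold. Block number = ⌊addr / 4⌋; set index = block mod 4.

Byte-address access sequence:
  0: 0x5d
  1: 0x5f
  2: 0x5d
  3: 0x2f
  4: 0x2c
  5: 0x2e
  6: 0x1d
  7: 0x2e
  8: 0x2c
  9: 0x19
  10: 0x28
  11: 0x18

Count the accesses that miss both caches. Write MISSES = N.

MISSES = 5

  [0] addr=0x5d blk=23 s=3: MISS | VC []
  [1] addr=0x5f blk=23 s=3: L1-HIT | VC []
  [2] addr=0x5d blk=23 s=3: L1-HIT | VC []
  [3] addr=0x2f blk=11 s=3: MISS | VC [23]
  [4] addr=0x2c blk=11 s=3: L1-HIT | VC [23]
  [5] addr=0x2e blk=11 s=3: L1-HIT | VC [23]
  [6] addr=0x1d blk=7 s=3: MISS | VC [23, 11]
  [7] addr=0x2e blk=11 s=3: VC-HIT | VC [23, 7]
  [8] addr=0x2c blk=11 s=3: L1-HIT | VC [23, 7]
  [9] addr=0x19 blk=6 s=2: MISS | VC [23, 7]
  [10] addr=0x28 blk=10 s=2: MISS | VC [23, 7, 6]
  [11] addr=0x18 blk=6 s=2: VC-HIT | VC [23, 7, 10]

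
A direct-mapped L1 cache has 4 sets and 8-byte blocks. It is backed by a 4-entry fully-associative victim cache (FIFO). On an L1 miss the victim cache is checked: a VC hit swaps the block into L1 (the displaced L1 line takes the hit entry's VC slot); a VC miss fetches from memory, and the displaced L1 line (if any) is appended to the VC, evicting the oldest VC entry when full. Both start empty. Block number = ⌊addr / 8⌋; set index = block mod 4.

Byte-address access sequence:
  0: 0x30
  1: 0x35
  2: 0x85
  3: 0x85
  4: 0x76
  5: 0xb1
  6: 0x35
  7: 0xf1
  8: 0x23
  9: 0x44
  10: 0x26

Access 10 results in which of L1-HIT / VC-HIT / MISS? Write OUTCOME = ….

OUTCOME = VC-HIT

0: 0x30 (blk 6, set 2) → MISS  vc=[]
1: 0x35 (blk 6, set 2) → L1-HIT  vc=[]
2: 0x85 (blk 16, set 0) → MISS  vc=[]
3: 0x85 (blk 16, set 0) → L1-HIT  vc=[]
4: 0x76 (blk 14, set 2) → MISS  vc=[6]
5: 0xb1 (blk 22, set 2) → MISS  vc=[6, 14]
6: 0x35 (blk 6, set 2) → VC-HIT  vc=[22, 14]
7: 0xf1 (blk 30, set 2) → MISS  vc=[22, 14, 6]
8: 0x23 (blk 4, set 0) → MISS  vc=[22, 14, 6, 16]
9: 0x44 (blk 8, set 0) → MISS  vc=[14, 6, 16, 4]
10: 0x26 (blk 4, set 0) → VC-HIT  vc=[14, 6, 16, 8]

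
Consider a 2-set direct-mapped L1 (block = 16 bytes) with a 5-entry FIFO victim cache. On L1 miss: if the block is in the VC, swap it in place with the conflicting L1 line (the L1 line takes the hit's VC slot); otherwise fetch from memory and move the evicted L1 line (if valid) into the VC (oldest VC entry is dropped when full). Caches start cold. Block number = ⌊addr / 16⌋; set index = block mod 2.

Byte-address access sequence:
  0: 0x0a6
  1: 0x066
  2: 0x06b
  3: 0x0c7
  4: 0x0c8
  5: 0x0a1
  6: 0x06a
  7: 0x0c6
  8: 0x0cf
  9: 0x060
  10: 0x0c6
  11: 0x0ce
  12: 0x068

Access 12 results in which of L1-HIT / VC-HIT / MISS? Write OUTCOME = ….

#0 0xa6→b10/s0 MISS; vc=[]
#1 0x66→b6/s0 MISS; vc=[10]
#2 0x6b→b6/s0 L1-HIT; vc=[10]
#3 0xc7→b12/s0 MISS; vc=[10,6]
#4 0xc8→b12/s0 L1-HIT; vc=[10,6]
#5 0xa1→b10/s0 VC-HIT; vc=[12,6]
#6 0x6a→b6/s0 VC-HIT; vc=[12,10]
#7 0xc6→b12/s0 VC-HIT; vc=[6,10]
#8 0xcf→b12/s0 L1-HIT; vc=[6,10]
#9 0x60→b6/s0 VC-HIT; vc=[12,10]
#10 0xc6→b12/s0 VC-HIT; vc=[6,10]
#11 0xce→b12/s0 L1-HIT; vc=[6,10]
#12 0x68→b6/s0 VC-HIT; vc=[12,10]

OUTCOME = VC-HIT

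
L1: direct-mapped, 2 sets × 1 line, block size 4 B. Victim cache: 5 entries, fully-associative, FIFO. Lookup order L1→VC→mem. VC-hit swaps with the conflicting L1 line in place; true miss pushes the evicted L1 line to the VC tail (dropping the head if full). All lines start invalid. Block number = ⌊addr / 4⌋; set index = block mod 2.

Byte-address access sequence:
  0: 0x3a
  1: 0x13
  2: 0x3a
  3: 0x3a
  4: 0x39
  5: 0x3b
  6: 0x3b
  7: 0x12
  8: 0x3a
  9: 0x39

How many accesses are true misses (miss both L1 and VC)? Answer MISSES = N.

MISSES = 2

#0 0x3a→b14/s0 MISS; vc=[]
#1 0x13→b4/s0 MISS; vc=[14]
#2 0x3a→b14/s0 VC-HIT; vc=[4]
#3 0x3a→b14/s0 L1-HIT; vc=[4]
#4 0x39→b14/s0 L1-HIT; vc=[4]
#5 0x3b→b14/s0 L1-HIT; vc=[4]
#6 0x3b→b14/s0 L1-HIT; vc=[4]
#7 0x12→b4/s0 VC-HIT; vc=[14]
#8 0x3a→b14/s0 VC-HIT; vc=[4]
#9 0x39→b14/s0 L1-HIT; vc=[4]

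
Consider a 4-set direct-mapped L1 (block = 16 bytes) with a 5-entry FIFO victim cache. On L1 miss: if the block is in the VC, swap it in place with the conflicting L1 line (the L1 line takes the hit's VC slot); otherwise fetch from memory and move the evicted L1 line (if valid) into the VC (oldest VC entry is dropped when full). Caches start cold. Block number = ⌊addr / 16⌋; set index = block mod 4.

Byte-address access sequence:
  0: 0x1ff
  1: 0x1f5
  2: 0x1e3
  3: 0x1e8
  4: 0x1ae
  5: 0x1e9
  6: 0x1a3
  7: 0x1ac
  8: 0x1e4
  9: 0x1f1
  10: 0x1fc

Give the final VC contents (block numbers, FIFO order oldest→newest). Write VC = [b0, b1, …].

VC = [26]

#0 0x1ff→b31/s3 MISS; vc=[]
#1 0x1f5→b31/s3 L1-HIT; vc=[]
#2 0x1e3→b30/s2 MISS; vc=[]
#3 0x1e8→b30/s2 L1-HIT; vc=[]
#4 0x1ae→b26/s2 MISS; vc=[30]
#5 0x1e9→b30/s2 VC-HIT; vc=[26]
#6 0x1a3→b26/s2 VC-HIT; vc=[30]
#7 0x1ac→b26/s2 L1-HIT; vc=[30]
#8 0x1e4→b30/s2 VC-HIT; vc=[26]
#9 0x1f1→b31/s3 L1-HIT; vc=[26]
#10 0x1fc→b31/s3 L1-HIT; vc=[26]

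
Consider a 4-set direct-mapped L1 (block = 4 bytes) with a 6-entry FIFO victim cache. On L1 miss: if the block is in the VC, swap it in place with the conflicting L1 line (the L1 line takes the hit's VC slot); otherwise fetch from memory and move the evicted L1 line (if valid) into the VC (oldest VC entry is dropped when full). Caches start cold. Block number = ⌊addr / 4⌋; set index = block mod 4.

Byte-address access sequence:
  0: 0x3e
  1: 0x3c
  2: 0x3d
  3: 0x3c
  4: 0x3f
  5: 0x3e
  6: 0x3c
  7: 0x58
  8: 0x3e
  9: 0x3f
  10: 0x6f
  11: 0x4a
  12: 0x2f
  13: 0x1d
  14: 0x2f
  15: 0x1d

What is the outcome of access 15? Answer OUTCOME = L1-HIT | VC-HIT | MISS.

#0 0x3e→b15/s3 MISS; vc=[]
#1 0x3c→b15/s3 L1-HIT; vc=[]
#2 0x3d→b15/s3 L1-HIT; vc=[]
#3 0x3c→b15/s3 L1-HIT; vc=[]
#4 0x3f→b15/s3 L1-HIT; vc=[]
#5 0x3e→b15/s3 L1-HIT; vc=[]
#6 0x3c→b15/s3 L1-HIT; vc=[]
#7 0x58→b22/s2 MISS; vc=[]
#8 0x3e→b15/s3 L1-HIT; vc=[]
#9 0x3f→b15/s3 L1-HIT; vc=[]
#10 0x6f→b27/s3 MISS; vc=[15]
#11 0x4a→b18/s2 MISS; vc=[15,22]
#12 0x2f→b11/s3 MISS; vc=[15,22,27]
#13 0x1d→b7/s3 MISS; vc=[15,22,27,11]
#14 0x2f→b11/s3 VC-HIT; vc=[15,22,27,7]
#15 0x1d→b7/s3 VC-HIT; vc=[15,22,27,11]

OUTCOME = VC-HIT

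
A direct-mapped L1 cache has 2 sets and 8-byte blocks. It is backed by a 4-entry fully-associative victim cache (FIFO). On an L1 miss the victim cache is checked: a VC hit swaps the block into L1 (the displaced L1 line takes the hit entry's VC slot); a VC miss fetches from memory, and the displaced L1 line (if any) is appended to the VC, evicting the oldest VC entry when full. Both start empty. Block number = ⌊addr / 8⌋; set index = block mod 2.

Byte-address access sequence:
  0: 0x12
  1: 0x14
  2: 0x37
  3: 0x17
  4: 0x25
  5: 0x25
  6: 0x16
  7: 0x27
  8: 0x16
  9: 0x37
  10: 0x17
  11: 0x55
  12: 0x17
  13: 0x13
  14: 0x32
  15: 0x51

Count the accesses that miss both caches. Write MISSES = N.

MISSES = 4

0: 0x12 (blk 2, set 0) → MISS  vc=[]
1: 0x14 (blk 2, set 0) → L1-HIT  vc=[]
2: 0x37 (blk 6, set 0) → MISS  vc=[2]
3: 0x17 (blk 2, set 0) → VC-HIT  vc=[6]
4: 0x25 (blk 4, set 0) → MISS  vc=[6, 2]
5: 0x25 (blk 4, set 0) → L1-HIT  vc=[6, 2]
6: 0x16 (blk 2, set 0) → VC-HIT  vc=[6, 4]
7: 0x27 (blk 4, set 0) → VC-HIT  vc=[6, 2]
8: 0x16 (blk 2, set 0) → VC-HIT  vc=[6, 4]
9: 0x37 (blk 6, set 0) → VC-HIT  vc=[2, 4]
10: 0x17 (blk 2, set 0) → VC-HIT  vc=[6, 4]
11: 0x55 (blk 10, set 0) → MISS  vc=[6, 4, 2]
12: 0x17 (blk 2, set 0) → VC-HIT  vc=[6, 4, 10]
13: 0x13 (blk 2, set 0) → L1-HIT  vc=[6, 4, 10]
14: 0x32 (blk 6, set 0) → VC-HIT  vc=[2, 4, 10]
15: 0x51 (blk 10, set 0) → VC-HIT  vc=[2, 4, 6]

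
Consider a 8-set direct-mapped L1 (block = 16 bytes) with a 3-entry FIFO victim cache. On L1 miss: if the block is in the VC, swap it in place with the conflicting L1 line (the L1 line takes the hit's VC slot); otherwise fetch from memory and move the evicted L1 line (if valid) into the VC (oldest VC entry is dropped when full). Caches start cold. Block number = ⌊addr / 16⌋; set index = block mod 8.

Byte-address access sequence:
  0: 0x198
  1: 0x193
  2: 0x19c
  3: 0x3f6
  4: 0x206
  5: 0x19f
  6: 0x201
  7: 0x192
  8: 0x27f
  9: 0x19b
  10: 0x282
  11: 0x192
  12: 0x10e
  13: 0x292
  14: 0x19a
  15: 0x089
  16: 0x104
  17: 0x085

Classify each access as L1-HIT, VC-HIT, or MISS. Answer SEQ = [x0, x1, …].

SEQ = [MISS, L1-HIT, L1-HIT, MISS, MISS, L1-HIT, L1-HIT, L1-HIT, MISS, L1-HIT, MISS, L1-HIT, MISS, MISS, VC-HIT, MISS, VC-HIT, VC-HIT]

0: 0x198 (blk 25, set 1) → MISS  vc=[]
1: 0x193 (blk 25, set 1) → L1-HIT  vc=[]
2: 0x19c (blk 25, set 1) → L1-HIT  vc=[]
3: 0x3f6 (blk 63, set 7) → MISS  vc=[]
4: 0x206 (blk 32, set 0) → MISS  vc=[]
5: 0x19f (blk 25, set 1) → L1-HIT  vc=[]
6: 0x201 (blk 32, set 0) → L1-HIT  vc=[]
7: 0x192 (blk 25, set 1) → L1-HIT  vc=[]
8: 0x27f (blk 39, set 7) → MISS  vc=[63]
9: 0x19b (blk 25, set 1) → L1-HIT  vc=[63]
10: 0x282 (blk 40, set 0) → MISS  vc=[63, 32]
11: 0x192 (blk 25, set 1) → L1-HIT  vc=[63, 32]
12: 0x10e (blk 16, set 0) → MISS  vc=[63, 32, 40]
13: 0x292 (blk 41, set 1) → MISS  vc=[32, 40, 25]
14: 0x19a (blk 25, set 1) → VC-HIT  vc=[32, 40, 41]
15: 0x89 (blk 8, set 0) → MISS  vc=[40, 41, 16]
16: 0x104 (blk 16, set 0) → VC-HIT  vc=[40, 41, 8]
17: 0x85 (blk 8, set 0) → VC-HIT  vc=[40, 41, 16]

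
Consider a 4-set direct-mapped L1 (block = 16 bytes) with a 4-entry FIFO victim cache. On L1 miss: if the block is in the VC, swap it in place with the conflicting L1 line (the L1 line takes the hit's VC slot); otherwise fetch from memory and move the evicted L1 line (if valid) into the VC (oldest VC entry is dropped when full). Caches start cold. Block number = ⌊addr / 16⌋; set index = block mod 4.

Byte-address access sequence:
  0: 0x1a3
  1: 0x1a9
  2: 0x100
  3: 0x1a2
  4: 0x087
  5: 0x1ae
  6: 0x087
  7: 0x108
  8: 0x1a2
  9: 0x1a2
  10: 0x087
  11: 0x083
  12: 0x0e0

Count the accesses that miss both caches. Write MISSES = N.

  [0] addr=0x1a3 blk=26 s=2: MISS | VC []
  [1] addr=0x1a9 blk=26 s=2: L1-HIT | VC []
  [2] addr=0x100 blk=16 s=0: MISS | VC []
  [3] addr=0x1a2 blk=26 s=2: L1-HIT | VC []
  [4] addr=0x87 blk=8 s=0: MISS | VC [16]
  [5] addr=0x1ae blk=26 s=2: L1-HIT | VC [16]
  [6] addr=0x87 blk=8 s=0: L1-HIT | VC [16]
  [7] addr=0x108 blk=16 s=0: VC-HIT | VC [8]
  [8] addr=0x1a2 blk=26 s=2: L1-HIT | VC [8]
  [9] addr=0x1a2 blk=26 s=2: L1-HIT | VC [8]
  [10] addr=0x87 blk=8 s=0: VC-HIT | VC [16]
  [11] addr=0x83 blk=8 s=0: L1-HIT | VC [16]
  [12] addr=0xe0 blk=14 s=2: MISS | VC [16, 26]

MISSES = 4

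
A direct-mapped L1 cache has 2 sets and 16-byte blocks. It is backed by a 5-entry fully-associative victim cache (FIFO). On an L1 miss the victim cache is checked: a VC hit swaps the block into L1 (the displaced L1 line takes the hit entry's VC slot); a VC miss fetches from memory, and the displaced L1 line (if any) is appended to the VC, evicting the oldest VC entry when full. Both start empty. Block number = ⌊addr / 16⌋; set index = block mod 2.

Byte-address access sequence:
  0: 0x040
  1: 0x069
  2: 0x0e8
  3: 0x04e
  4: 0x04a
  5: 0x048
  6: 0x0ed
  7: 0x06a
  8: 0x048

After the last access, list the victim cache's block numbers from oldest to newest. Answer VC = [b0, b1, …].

VC = [6, 14]

  [0] addr=0x40 blk=4 s=0: MISS | VC []
  [1] addr=0x69 blk=6 s=0: MISS | VC [4]
  [2] addr=0xe8 blk=14 s=0: MISS | VC [4, 6]
  [3] addr=0x4e blk=4 s=0: VC-HIT | VC [14, 6]
  [4] addr=0x4a blk=4 s=0: L1-HIT | VC [14, 6]
  [5] addr=0x48 blk=4 s=0: L1-HIT | VC [14, 6]
  [6] addr=0xed blk=14 s=0: VC-HIT | VC [4, 6]
  [7] addr=0x6a blk=6 s=0: VC-HIT | VC [4, 14]
  [8] addr=0x48 blk=4 s=0: VC-HIT | VC [6, 14]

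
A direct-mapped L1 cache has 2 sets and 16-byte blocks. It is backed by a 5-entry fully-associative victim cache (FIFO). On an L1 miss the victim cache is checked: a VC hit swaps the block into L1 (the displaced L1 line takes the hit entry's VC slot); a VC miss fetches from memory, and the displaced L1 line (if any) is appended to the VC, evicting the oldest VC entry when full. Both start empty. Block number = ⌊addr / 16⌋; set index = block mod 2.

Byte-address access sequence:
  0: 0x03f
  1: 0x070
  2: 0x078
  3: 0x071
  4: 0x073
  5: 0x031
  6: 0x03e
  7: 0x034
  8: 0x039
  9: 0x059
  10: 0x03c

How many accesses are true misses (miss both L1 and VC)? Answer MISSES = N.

MISSES = 3

#0 0x3f→b3/s1 MISS; vc=[]
#1 0x70→b7/s1 MISS; vc=[3]
#2 0x78→b7/s1 L1-HIT; vc=[3]
#3 0x71→b7/s1 L1-HIT; vc=[3]
#4 0x73→b7/s1 L1-HIT; vc=[3]
#5 0x31→b3/s1 VC-HIT; vc=[7]
#6 0x3e→b3/s1 L1-HIT; vc=[7]
#7 0x34→b3/s1 L1-HIT; vc=[7]
#8 0x39→b3/s1 L1-HIT; vc=[7]
#9 0x59→b5/s1 MISS; vc=[7,3]
#10 0x3c→b3/s1 VC-HIT; vc=[7,5]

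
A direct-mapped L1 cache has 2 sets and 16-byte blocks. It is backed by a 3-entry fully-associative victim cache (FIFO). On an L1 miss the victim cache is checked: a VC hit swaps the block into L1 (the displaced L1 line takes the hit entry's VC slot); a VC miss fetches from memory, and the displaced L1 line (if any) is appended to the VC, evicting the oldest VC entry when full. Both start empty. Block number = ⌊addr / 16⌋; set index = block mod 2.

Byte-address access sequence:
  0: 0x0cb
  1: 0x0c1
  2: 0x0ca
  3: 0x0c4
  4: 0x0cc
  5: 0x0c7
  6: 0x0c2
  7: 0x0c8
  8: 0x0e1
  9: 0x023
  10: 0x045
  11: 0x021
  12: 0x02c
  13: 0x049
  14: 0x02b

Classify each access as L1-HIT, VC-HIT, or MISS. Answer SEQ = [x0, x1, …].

  [0] addr=0xcb blk=12 s=0: MISS | VC []
  [1] addr=0xc1 blk=12 s=0: L1-HIT | VC []
  [2] addr=0xca blk=12 s=0: L1-HIT | VC []
  [3] addr=0xc4 blk=12 s=0: L1-HIT | VC []
  [4] addr=0xcc blk=12 s=0: L1-HIT | VC []
  [5] addr=0xc7 blk=12 s=0: L1-HIT | VC []
  [6] addr=0xc2 blk=12 s=0: L1-HIT | VC []
  [7] addr=0xc8 blk=12 s=0: L1-HIT | VC []
  [8] addr=0xe1 blk=14 s=0: MISS | VC [12]
  [9] addr=0x23 blk=2 s=0: MISS | VC [12, 14]
  [10] addr=0x45 blk=4 s=0: MISS | VC [12, 14, 2]
  [11] addr=0x21 blk=2 s=0: VC-HIT | VC [12, 14, 4]
  [12] addr=0x2c blk=2 s=0: L1-HIT | VC [12, 14, 4]
  [13] addr=0x49 blk=4 s=0: VC-HIT | VC [12, 14, 2]
  [14] addr=0x2b blk=2 s=0: VC-HIT | VC [12, 14, 4]

SEQ = [MISS, L1-HIT, L1-HIT, L1-HIT, L1-HIT, L1-HIT, L1-HIT, L1-HIT, MISS, MISS, MISS, VC-HIT, L1-HIT, VC-HIT, VC-HIT]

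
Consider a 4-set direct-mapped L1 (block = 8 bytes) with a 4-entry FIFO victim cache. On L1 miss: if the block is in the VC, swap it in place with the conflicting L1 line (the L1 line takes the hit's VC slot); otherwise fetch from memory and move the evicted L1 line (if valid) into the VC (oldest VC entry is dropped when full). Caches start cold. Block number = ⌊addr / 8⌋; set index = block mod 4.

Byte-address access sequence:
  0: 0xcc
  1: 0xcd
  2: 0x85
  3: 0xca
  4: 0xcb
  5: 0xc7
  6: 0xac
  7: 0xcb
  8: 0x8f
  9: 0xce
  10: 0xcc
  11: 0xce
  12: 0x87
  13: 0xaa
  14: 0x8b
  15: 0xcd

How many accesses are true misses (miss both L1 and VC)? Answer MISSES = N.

MISSES = 5

0: 0xcc (blk 25, set 1) → MISS  vc=[]
1: 0xcd (blk 25, set 1) → L1-HIT  vc=[]
2: 0x85 (blk 16, set 0) → MISS  vc=[]
3: 0xca (blk 25, set 1) → L1-HIT  vc=[]
4: 0xcb (blk 25, set 1) → L1-HIT  vc=[]
5: 0xc7 (blk 24, set 0) → MISS  vc=[16]
6: 0xac (blk 21, set 1) → MISS  vc=[16, 25]
7: 0xcb (blk 25, set 1) → VC-HIT  vc=[16, 21]
8: 0x8f (blk 17, set 1) → MISS  vc=[16, 21, 25]
9: 0xce (blk 25, set 1) → VC-HIT  vc=[16, 21, 17]
10: 0xcc (blk 25, set 1) → L1-HIT  vc=[16, 21, 17]
11: 0xce (blk 25, set 1) → L1-HIT  vc=[16, 21, 17]
12: 0x87 (blk 16, set 0) → VC-HIT  vc=[24, 21, 17]
13: 0xaa (blk 21, set 1) → VC-HIT  vc=[24, 25, 17]
14: 0x8b (blk 17, set 1) → VC-HIT  vc=[24, 25, 21]
15: 0xcd (blk 25, set 1) → VC-HIT  vc=[24, 17, 21]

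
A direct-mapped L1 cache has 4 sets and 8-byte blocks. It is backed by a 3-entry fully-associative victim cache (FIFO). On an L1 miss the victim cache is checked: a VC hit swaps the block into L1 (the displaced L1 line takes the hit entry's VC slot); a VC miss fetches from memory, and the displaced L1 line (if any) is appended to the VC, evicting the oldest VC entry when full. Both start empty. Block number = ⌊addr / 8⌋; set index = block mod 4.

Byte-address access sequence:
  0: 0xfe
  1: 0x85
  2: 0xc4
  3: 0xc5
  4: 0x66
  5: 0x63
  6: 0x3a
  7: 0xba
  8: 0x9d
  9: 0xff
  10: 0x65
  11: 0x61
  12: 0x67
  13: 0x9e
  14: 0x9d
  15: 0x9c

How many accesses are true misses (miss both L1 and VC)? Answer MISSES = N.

MISSES = 7

#0 0xfe→b31/s3 MISS; vc=[]
#1 0x85→b16/s0 MISS; vc=[]
#2 0xc4→b24/s0 MISS; vc=[16]
#3 0xc5→b24/s0 L1-HIT; vc=[16]
#4 0x66→b12/s0 MISS; vc=[16,24]
#5 0x63→b12/s0 L1-HIT; vc=[16,24]
#6 0x3a→b7/s3 MISS; vc=[16,24,31]
#7 0xba→b23/s3 MISS; vc=[24,31,7]
#8 0x9d→b19/s3 MISS; vc=[31,7,23]
#9 0xff→b31/s3 VC-HIT; vc=[19,7,23]
#10 0x65→b12/s0 L1-HIT; vc=[19,7,23]
#11 0x61→b12/s0 L1-HIT; vc=[19,7,23]
#12 0x67→b12/s0 L1-HIT; vc=[19,7,23]
#13 0x9e→b19/s3 VC-HIT; vc=[31,7,23]
#14 0x9d→b19/s3 L1-HIT; vc=[31,7,23]
#15 0x9c→b19/s3 L1-HIT; vc=[31,7,23]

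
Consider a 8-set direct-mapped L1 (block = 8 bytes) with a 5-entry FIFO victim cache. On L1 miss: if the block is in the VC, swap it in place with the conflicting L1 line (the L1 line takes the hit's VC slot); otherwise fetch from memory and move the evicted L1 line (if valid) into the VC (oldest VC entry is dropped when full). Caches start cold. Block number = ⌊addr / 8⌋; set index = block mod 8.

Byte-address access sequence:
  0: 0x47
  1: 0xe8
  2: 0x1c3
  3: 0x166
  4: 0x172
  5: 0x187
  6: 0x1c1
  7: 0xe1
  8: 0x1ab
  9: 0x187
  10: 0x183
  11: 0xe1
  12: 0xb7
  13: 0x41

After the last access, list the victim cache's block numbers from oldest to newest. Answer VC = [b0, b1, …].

VC = [48, 56, 44, 29, 46]

  [0] addr=0x47 blk=8 s=0: MISS | VC []
  [1] addr=0xe8 blk=29 s=5: MISS | VC []
  [2] addr=0x1c3 blk=56 s=0: MISS | VC [8]
  [3] addr=0x166 blk=44 s=4: MISS | VC [8]
  [4] addr=0x172 blk=46 s=6: MISS | VC [8]
  [5] addr=0x187 blk=48 s=0: MISS | VC [8, 56]
  [6] addr=0x1c1 blk=56 s=0: VC-HIT | VC [8, 48]
  [7] addr=0xe1 blk=28 s=4: MISS | VC [8, 48, 44]
  [8] addr=0x1ab blk=53 s=5: MISS | VC [8, 48, 44, 29]
  [9] addr=0x187 blk=48 s=0: VC-HIT | VC [8, 56, 44, 29]
  [10] addr=0x183 blk=48 s=0: L1-HIT | VC [8, 56, 44, 29]
  [11] addr=0xe1 blk=28 s=4: L1-HIT | VC [8, 56, 44, 29]
  [12] addr=0xb7 blk=22 s=6: MISS | VC [8, 56, 44, 29, 46]
  [13] addr=0x41 blk=8 s=0: VC-HIT | VC [48, 56, 44, 29, 46]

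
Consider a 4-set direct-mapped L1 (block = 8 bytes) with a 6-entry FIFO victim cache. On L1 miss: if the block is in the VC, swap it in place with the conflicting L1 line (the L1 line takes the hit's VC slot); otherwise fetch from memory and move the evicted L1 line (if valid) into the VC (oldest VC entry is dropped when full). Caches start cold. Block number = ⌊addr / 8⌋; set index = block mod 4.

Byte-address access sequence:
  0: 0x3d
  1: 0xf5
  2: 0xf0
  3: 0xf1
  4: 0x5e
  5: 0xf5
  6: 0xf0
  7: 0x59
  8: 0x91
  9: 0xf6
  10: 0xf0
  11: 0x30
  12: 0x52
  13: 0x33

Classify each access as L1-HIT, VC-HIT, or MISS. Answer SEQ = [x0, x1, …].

  [0] addr=0x3d blk=7 s=3: MISS | VC []
  [1] addr=0xf5 blk=30 s=2: MISS | VC []
  [2] addr=0xf0 blk=30 s=2: L1-HIT | VC []
  [3] addr=0xf1 blk=30 s=2: L1-HIT | VC []
  [4] addr=0x5e blk=11 s=3: MISS | VC [7]
  [5] addr=0xf5 blk=30 s=2: L1-HIT | VC [7]
  [6] addr=0xf0 blk=30 s=2: L1-HIT | VC [7]
  [7] addr=0x59 blk=11 s=3: L1-HIT | VC [7]
  [8] addr=0x91 blk=18 s=2: MISS | VC [7, 30]
  [9] addr=0xf6 blk=30 s=2: VC-HIT | VC [7, 18]
  [10] addr=0xf0 blk=30 s=2: L1-HIT | VC [7, 18]
  [11] addr=0x30 blk=6 s=2: MISS | VC [7, 18, 30]
  [12] addr=0x52 blk=10 s=2: MISS | VC [7, 18, 30, 6]
  [13] addr=0x33 blk=6 s=2: VC-HIT | VC [7, 18, 30, 10]

SEQ = [MISS, MISS, L1-HIT, L1-HIT, MISS, L1-HIT, L1-HIT, L1-HIT, MISS, VC-HIT, L1-HIT, MISS, MISS, VC-HIT]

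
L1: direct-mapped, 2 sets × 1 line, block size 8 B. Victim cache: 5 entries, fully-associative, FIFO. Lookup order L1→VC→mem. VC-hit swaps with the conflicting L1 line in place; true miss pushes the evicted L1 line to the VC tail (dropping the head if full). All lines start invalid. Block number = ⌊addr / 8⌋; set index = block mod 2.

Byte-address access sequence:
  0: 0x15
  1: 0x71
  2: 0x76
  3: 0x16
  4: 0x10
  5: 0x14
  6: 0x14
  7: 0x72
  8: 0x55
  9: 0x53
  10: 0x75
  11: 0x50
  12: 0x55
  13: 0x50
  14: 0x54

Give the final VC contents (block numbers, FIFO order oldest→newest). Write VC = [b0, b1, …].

VC = [2, 14]

0: 0x15 (blk 2, set 0) → MISS  vc=[]
1: 0x71 (blk 14, set 0) → MISS  vc=[2]
2: 0x76 (blk 14, set 0) → L1-HIT  vc=[2]
3: 0x16 (blk 2, set 0) → VC-HIT  vc=[14]
4: 0x10 (blk 2, set 0) → L1-HIT  vc=[14]
5: 0x14 (blk 2, set 0) → L1-HIT  vc=[14]
6: 0x14 (blk 2, set 0) → L1-HIT  vc=[14]
7: 0x72 (blk 14, set 0) → VC-HIT  vc=[2]
8: 0x55 (blk 10, set 0) → MISS  vc=[2, 14]
9: 0x53 (blk 10, set 0) → L1-HIT  vc=[2, 14]
10: 0x75 (blk 14, set 0) → VC-HIT  vc=[2, 10]
11: 0x50 (blk 10, set 0) → VC-HIT  vc=[2, 14]
12: 0x55 (blk 10, set 0) → L1-HIT  vc=[2, 14]
13: 0x50 (blk 10, set 0) → L1-HIT  vc=[2, 14]
14: 0x54 (blk 10, set 0) → L1-HIT  vc=[2, 14]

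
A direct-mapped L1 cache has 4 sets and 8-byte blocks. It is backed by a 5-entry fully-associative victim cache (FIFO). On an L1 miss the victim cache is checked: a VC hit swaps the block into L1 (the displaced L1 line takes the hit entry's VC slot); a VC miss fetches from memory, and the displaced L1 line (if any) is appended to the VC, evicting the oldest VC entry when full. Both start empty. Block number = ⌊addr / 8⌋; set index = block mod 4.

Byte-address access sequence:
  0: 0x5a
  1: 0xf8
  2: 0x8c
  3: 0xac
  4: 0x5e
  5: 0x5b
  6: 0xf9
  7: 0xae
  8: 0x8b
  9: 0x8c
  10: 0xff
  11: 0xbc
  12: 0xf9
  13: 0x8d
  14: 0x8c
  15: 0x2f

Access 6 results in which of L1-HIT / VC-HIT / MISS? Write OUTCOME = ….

0: 0x5a (blk 11, set 3) → MISS  vc=[]
1: 0xf8 (blk 31, set 3) → MISS  vc=[11]
2: 0x8c (blk 17, set 1) → MISS  vc=[11]
3: 0xac (blk 21, set 1) → MISS  vc=[11, 17]
4: 0x5e (blk 11, set 3) → VC-HIT  vc=[31, 17]
5: 0x5b (blk 11, set 3) → L1-HIT  vc=[31, 17]
6: 0xf9 (blk 31, set 3) → VC-HIT  vc=[11, 17]
7: 0xae (blk 21, set 1) → L1-HIT  vc=[11, 17]
8: 0x8b (blk 17, set 1) → VC-HIT  vc=[11, 21]
9: 0x8c (blk 17, set 1) → L1-HIT  vc=[11, 21]
10: 0xff (blk 31, set 3) → L1-HIT  vc=[11, 21]
11: 0xbc (blk 23, set 3) → MISS  vc=[11, 21, 31]
12: 0xf9 (blk 31, set 3) → VC-HIT  vc=[11, 21, 23]
13: 0x8d (blk 17, set 1) → L1-HIT  vc=[11, 21, 23]
14: 0x8c (blk 17, set 1) → L1-HIT  vc=[11, 21, 23]
15: 0x2f (blk 5, set 1) → MISS  vc=[11, 21, 23, 17]

OUTCOME = VC-HIT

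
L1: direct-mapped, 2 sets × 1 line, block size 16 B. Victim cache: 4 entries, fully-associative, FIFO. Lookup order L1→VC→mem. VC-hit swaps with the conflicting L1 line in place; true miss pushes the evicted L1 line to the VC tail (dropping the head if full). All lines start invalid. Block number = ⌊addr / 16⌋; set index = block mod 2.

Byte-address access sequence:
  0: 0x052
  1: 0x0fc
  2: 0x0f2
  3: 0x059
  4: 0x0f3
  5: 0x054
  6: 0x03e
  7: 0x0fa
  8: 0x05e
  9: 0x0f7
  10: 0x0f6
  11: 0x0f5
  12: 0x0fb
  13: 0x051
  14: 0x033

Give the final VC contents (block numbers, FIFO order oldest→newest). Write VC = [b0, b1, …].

  [0] addr=0x52 blk=5 s=1: MISS | VC []
  [1] addr=0xfc blk=15 s=1: MISS | VC [5]
  [2] addr=0xf2 blk=15 s=1: L1-HIT | VC [5]
  [3] addr=0x59 blk=5 s=1: VC-HIT | VC [15]
  [4] addr=0xf3 blk=15 s=1: VC-HIT | VC [5]
  [5] addr=0x54 blk=5 s=1: VC-HIT | VC [15]
  [6] addr=0x3e blk=3 s=1: MISS | VC [15, 5]
  [7] addr=0xfa blk=15 s=1: VC-HIT | VC [3, 5]
  [8] addr=0x5e blk=5 s=1: VC-HIT | VC [3, 15]
  [9] addr=0xf7 blk=15 s=1: VC-HIT | VC [3, 5]
  [10] addr=0xf6 blk=15 s=1: L1-HIT | VC [3, 5]
  [11] addr=0xf5 blk=15 s=1: L1-HIT | VC [3, 5]
  [12] addr=0xfb blk=15 s=1: L1-HIT | VC [3, 5]
  [13] addr=0x51 blk=5 s=1: VC-HIT | VC [3, 15]
  [14] addr=0x33 blk=3 s=1: VC-HIT | VC [5, 15]

VC = [5, 15]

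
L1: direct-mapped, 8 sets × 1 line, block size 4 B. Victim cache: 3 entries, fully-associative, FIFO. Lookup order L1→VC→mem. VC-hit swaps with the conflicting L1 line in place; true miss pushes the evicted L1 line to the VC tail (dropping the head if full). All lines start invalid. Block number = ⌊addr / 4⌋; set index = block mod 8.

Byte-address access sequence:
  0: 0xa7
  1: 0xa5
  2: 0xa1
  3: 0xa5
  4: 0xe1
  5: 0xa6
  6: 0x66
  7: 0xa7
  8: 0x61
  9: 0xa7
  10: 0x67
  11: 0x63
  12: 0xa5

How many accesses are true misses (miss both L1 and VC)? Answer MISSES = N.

MISSES = 5

0: 0xa7 (blk 41, set 1) → MISS  vc=[]
1: 0xa5 (blk 41, set 1) → L1-HIT  vc=[]
2: 0xa1 (blk 40, set 0) → MISS  vc=[]
3: 0xa5 (blk 41, set 1) → L1-HIT  vc=[]
4: 0xe1 (blk 56, set 0) → MISS  vc=[40]
5: 0xa6 (blk 41, set 1) → L1-HIT  vc=[40]
6: 0x66 (blk 25, set 1) → MISS  vc=[40, 41]
7: 0xa7 (blk 41, set 1) → VC-HIT  vc=[40, 25]
8: 0x61 (blk 24, set 0) → MISS  vc=[40, 25, 56]
9: 0xa7 (blk 41, set 1) → L1-HIT  vc=[40, 25, 56]
10: 0x67 (blk 25, set 1) → VC-HIT  vc=[40, 41, 56]
11: 0x63 (blk 24, set 0) → L1-HIT  vc=[40, 41, 56]
12: 0xa5 (blk 41, set 1) → VC-HIT  vc=[40, 25, 56]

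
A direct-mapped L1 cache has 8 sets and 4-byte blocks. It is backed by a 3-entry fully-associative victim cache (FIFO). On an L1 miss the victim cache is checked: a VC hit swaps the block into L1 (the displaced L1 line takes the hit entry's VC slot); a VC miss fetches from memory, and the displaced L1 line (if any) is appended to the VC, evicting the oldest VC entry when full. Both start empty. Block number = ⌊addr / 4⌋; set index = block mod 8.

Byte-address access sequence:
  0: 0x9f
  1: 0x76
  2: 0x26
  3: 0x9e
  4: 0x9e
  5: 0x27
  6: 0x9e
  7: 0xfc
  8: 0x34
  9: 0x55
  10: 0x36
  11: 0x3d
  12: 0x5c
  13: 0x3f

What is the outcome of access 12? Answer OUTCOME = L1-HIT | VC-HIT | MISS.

OUTCOME = MISS

#0 0x9f→b39/s7 MISS; vc=[]
#1 0x76→b29/s5 MISS; vc=[]
#2 0x26→b9/s1 MISS; vc=[]
#3 0x9e→b39/s7 L1-HIT; vc=[]
#4 0x9e→b39/s7 L1-HIT; vc=[]
#5 0x27→b9/s1 L1-HIT; vc=[]
#6 0x9e→b39/s7 L1-HIT; vc=[]
#7 0xfc→b63/s7 MISS; vc=[39]
#8 0x34→b13/s5 MISS; vc=[39,29]
#9 0x55→b21/s5 MISS; vc=[39,29,13]
#10 0x36→b13/s5 VC-HIT; vc=[39,29,21]
#11 0x3d→b15/s7 MISS; vc=[29,21,63]
#12 0x5c→b23/s7 MISS; vc=[21,63,15]
#13 0x3f→b15/s7 VC-HIT; vc=[21,63,23]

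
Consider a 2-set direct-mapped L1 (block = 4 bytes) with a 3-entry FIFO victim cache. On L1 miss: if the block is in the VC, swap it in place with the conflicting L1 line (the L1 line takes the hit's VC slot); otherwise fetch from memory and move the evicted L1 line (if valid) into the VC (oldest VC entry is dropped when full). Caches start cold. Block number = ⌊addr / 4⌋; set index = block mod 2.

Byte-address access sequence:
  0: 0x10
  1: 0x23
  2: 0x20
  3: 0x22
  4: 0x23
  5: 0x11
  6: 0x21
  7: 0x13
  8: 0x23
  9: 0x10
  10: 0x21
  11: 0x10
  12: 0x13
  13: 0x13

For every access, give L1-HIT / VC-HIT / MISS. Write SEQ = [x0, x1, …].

SEQ = [MISS, MISS, L1-HIT, L1-HIT, L1-HIT, VC-HIT, VC-HIT, VC-HIT, VC-HIT, VC-HIT, VC-HIT, VC-HIT, L1-HIT, L1-HIT]

0: 0x10 (blk 4, set 0) → MISS  vc=[]
1: 0x23 (blk 8, set 0) → MISS  vc=[4]
2: 0x20 (blk 8, set 0) → L1-HIT  vc=[4]
3: 0x22 (blk 8, set 0) → L1-HIT  vc=[4]
4: 0x23 (blk 8, set 0) → L1-HIT  vc=[4]
5: 0x11 (blk 4, set 0) → VC-HIT  vc=[8]
6: 0x21 (blk 8, set 0) → VC-HIT  vc=[4]
7: 0x13 (blk 4, set 0) → VC-HIT  vc=[8]
8: 0x23 (blk 8, set 0) → VC-HIT  vc=[4]
9: 0x10 (blk 4, set 0) → VC-HIT  vc=[8]
10: 0x21 (blk 8, set 0) → VC-HIT  vc=[4]
11: 0x10 (blk 4, set 0) → VC-HIT  vc=[8]
12: 0x13 (blk 4, set 0) → L1-HIT  vc=[8]
13: 0x13 (blk 4, set 0) → L1-HIT  vc=[8]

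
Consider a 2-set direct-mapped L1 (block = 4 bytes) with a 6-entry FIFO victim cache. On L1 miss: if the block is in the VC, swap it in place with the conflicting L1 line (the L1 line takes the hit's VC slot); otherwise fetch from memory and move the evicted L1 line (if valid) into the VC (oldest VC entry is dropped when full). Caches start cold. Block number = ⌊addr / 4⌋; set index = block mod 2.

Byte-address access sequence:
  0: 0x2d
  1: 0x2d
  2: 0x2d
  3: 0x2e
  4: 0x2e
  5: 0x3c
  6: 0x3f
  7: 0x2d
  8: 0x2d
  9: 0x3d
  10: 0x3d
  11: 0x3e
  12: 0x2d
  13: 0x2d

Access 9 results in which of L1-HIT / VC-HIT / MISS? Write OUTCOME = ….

#0 0x2d→b11/s1 MISS; vc=[]
#1 0x2d→b11/s1 L1-HIT; vc=[]
#2 0x2d→b11/s1 L1-HIT; vc=[]
#3 0x2e→b11/s1 L1-HIT; vc=[]
#4 0x2e→b11/s1 L1-HIT; vc=[]
#5 0x3c→b15/s1 MISS; vc=[11]
#6 0x3f→b15/s1 L1-HIT; vc=[11]
#7 0x2d→b11/s1 VC-HIT; vc=[15]
#8 0x2d→b11/s1 L1-HIT; vc=[15]
#9 0x3d→b15/s1 VC-HIT; vc=[11]
#10 0x3d→b15/s1 L1-HIT; vc=[11]
#11 0x3e→b15/s1 L1-HIT; vc=[11]
#12 0x2d→b11/s1 VC-HIT; vc=[15]
#13 0x2d→b11/s1 L1-HIT; vc=[15]

OUTCOME = VC-HIT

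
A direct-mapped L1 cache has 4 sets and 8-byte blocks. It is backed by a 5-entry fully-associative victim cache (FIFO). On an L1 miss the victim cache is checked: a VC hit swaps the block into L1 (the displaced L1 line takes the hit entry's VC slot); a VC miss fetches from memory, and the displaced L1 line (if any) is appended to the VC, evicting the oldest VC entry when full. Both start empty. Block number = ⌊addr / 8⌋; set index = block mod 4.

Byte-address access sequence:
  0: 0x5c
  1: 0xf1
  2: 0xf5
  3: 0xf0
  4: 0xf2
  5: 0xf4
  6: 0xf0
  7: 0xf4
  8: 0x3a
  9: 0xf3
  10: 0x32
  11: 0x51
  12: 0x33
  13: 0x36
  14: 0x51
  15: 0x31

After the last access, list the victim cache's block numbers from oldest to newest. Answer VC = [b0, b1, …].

0: 0x5c (blk 11, set 3) → MISS  vc=[]
1: 0xf1 (blk 30, set 2) → MISS  vc=[]
2: 0xf5 (blk 30, set 2) → L1-HIT  vc=[]
3: 0xf0 (blk 30, set 2) → L1-HIT  vc=[]
4: 0xf2 (blk 30, set 2) → L1-HIT  vc=[]
5: 0xf4 (blk 30, set 2) → L1-HIT  vc=[]
6: 0xf0 (blk 30, set 2) → L1-HIT  vc=[]
7: 0xf4 (blk 30, set 2) → L1-HIT  vc=[]
8: 0x3a (blk 7, set 3) → MISS  vc=[11]
9: 0xf3 (blk 30, set 2) → L1-HIT  vc=[11]
10: 0x32 (blk 6, set 2) → MISS  vc=[11, 30]
11: 0x51 (blk 10, set 2) → MISS  vc=[11, 30, 6]
12: 0x33 (blk 6, set 2) → VC-HIT  vc=[11, 30, 10]
13: 0x36 (blk 6, set 2) → L1-HIT  vc=[11, 30, 10]
14: 0x51 (blk 10, set 2) → VC-HIT  vc=[11, 30, 6]
15: 0x31 (blk 6, set 2) → VC-HIT  vc=[11, 30, 10]

VC = [11, 30, 10]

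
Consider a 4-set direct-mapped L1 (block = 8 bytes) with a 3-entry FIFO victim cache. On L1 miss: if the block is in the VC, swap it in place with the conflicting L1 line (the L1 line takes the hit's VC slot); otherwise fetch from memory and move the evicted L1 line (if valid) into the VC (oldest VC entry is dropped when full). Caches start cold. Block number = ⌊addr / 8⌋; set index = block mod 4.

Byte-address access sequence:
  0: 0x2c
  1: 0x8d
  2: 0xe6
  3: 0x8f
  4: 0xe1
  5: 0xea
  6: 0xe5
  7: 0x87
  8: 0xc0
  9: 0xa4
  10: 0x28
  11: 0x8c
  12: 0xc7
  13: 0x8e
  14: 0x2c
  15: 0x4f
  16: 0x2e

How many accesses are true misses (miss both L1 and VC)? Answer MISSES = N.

#0 0x2c→b5/s1 MISS; vc=[]
#1 0x8d→b17/s1 MISS; vc=[5]
#2 0xe6→b28/s0 MISS; vc=[5]
#3 0x8f→b17/s1 L1-HIT; vc=[5]
#4 0xe1→b28/s0 L1-HIT; vc=[5]
#5 0xea→b29/s1 MISS; vc=[5,17]
#6 0xe5→b28/s0 L1-HIT; vc=[5,17]
#7 0x87→b16/s0 MISS; vc=[5,17,28]
#8 0xc0→b24/s0 MISS; vc=[17,28,16]
#9 0xa4→b20/s0 MISS; vc=[28,16,24]
#10 0x28→b5/s1 MISS; vc=[16,24,29]
#11 0x8c→b17/s1 MISS; vc=[24,29,5]
#12 0xc7→b24/s0 VC-HIT; vc=[20,29,5]
#13 0x8e→b17/s1 L1-HIT; vc=[20,29,5]
#14 0x2c→b5/s1 VC-HIT; vc=[20,29,17]
#15 0x4f→b9/s1 MISS; vc=[29,17,5]
#16 0x2e→b5/s1 VC-HIT; vc=[29,17,9]

MISSES = 10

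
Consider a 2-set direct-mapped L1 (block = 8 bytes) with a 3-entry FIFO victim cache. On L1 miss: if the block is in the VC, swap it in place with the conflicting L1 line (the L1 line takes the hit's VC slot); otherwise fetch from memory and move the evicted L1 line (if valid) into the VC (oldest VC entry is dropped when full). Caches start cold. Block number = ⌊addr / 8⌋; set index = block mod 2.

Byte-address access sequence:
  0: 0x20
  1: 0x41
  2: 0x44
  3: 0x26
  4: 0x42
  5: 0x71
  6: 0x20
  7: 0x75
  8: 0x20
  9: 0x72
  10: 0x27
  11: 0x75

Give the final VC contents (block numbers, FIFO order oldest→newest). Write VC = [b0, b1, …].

VC = [4, 8]

  [0] addr=0x20 blk=4 s=0: MISS | VC []
  [1] addr=0x41 blk=8 s=0: MISS | VC [4]
  [2] addr=0x44 blk=8 s=0: L1-HIT | VC [4]
  [3] addr=0x26 blk=4 s=0: VC-HIT | VC [8]
  [4] addr=0x42 blk=8 s=0: VC-HIT | VC [4]
  [5] addr=0x71 blk=14 s=0: MISS | VC [4, 8]
  [6] addr=0x20 blk=4 s=0: VC-HIT | VC [14, 8]
  [7] addr=0x75 blk=14 s=0: VC-HIT | VC [4, 8]
  [8] addr=0x20 blk=4 s=0: VC-HIT | VC [14, 8]
  [9] addr=0x72 blk=14 s=0: VC-HIT | VC [4, 8]
  [10] addr=0x27 blk=4 s=0: VC-HIT | VC [14, 8]
  [11] addr=0x75 blk=14 s=0: VC-HIT | VC [4, 8]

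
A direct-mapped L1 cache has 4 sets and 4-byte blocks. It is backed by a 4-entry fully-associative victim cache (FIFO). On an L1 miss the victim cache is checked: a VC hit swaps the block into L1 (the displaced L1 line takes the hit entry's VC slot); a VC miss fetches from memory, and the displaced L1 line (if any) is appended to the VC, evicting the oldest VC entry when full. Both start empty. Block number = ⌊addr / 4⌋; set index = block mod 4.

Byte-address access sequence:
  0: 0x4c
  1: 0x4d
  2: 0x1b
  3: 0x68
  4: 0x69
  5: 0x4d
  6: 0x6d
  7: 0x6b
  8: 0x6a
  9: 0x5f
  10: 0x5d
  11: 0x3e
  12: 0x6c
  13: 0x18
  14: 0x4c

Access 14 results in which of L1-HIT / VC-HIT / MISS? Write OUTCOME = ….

OUTCOME = VC-HIT

  [0] addr=0x4c blk=19 s=3: MISS | VC []
  [1] addr=0x4d blk=19 s=3: L1-HIT | VC []
  [2] addr=0x1b blk=6 s=2: MISS | VC []
  [3] addr=0x68 blk=26 s=2: MISS | VC [6]
  [4] addr=0x69 blk=26 s=2: L1-HIT | VC [6]
  [5] addr=0x4d blk=19 s=3: L1-HIT | VC [6]
  [6] addr=0x6d blk=27 s=3: MISS | VC [6, 19]
  [7] addr=0x6b blk=26 s=2: L1-HIT | VC [6, 19]
  [8] addr=0x6a blk=26 s=2: L1-HIT | VC [6, 19]
  [9] addr=0x5f blk=23 s=3: MISS | VC [6, 19, 27]
  [10] addr=0x5d blk=23 s=3: L1-HIT | VC [6, 19, 27]
  [11] addr=0x3e blk=15 s=3: MISS | VC [6, 19, 27, 23]
  [12] addr=0x6c blk=27 s=3: VC-HIT | VC [6, 19, 15, 23]
  [13] addr=0x18 blk=6 s=2: VC-HIT | VC [26, 19, 15, 23]
  [14] addr=0x4c blk=19 s=3: VC-HIT | VC [26, 27, 15, 23]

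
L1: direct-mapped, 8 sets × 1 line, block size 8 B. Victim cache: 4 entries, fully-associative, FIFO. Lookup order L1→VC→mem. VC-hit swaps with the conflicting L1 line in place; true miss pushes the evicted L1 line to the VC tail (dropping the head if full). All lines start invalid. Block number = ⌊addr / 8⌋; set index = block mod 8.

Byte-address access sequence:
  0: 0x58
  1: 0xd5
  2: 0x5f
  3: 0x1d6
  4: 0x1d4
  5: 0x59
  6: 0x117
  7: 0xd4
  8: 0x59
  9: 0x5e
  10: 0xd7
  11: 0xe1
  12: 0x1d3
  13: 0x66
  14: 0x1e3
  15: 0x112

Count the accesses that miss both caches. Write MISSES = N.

MISSES = 7

  [0] addr=0x58 blk=11 s=3: MISS | VC []
  [1] addr=0xd5 blk=26 s=2: MISS | VC []
  [2] addr=0x5f blk=11 s=3: L1-HIT | VC []
  [3] addr=0x1d6 blk=58 s=2: MISS | VC [26]
  [4] addr=0x1d4 blk=58 s=2: L1-HIT | VC [26]
  [5] addr=0x59 blk=11 s=3: L1-HIT | VC [26]
  [6] addr=0x117 blk=34 s=2: MISS | VC [26, 58]
  [7] addr=0xd4 blk=26 s=2: VC-HIT | VC [34, 58]
  [8] addr=0x59 blk=11 s=3: L1-HIT | VC [34, 58]
  [9] addr=0x5e blk=11 s=3: L1-HIT | VC [34, 58]
  [10] addr=0xd7 blk=26 s=2: L1-HIT | VC [34, 58]
  [11] addr=0xe1 blk=28 s=4: MISS | VC [34, 58]
  [12] addr=0x1d3 blk=58 s=2: VC-HIT | VC [34, 26]
  [13] addr=0x66 blk=12 s=4: MISS | VC [34, 26, 28]
  [14] addr=0x1e3 blk=60 s=4: MISS | VC [34, 26, 28, 12]
  [15] addr=0x112 blk=34 s=2: VC-HIT | VC [58, 26, 28, 12]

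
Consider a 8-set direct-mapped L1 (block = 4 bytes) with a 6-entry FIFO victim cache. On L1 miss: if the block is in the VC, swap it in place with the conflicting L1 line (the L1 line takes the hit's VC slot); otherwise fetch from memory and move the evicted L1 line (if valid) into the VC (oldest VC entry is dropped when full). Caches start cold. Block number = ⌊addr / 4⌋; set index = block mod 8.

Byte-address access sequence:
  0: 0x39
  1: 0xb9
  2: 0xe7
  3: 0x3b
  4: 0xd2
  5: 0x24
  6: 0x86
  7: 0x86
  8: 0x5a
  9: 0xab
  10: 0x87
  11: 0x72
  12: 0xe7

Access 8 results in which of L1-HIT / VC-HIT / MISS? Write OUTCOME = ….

OUTCOME = MISS

0: 0x39 (blk 14, set 6) → MISS  vc=[]
1: 0xb9 (blk 46, set 6) → MISS  vc=[14]
2: 0xe7 (blk 57, set 1) → MISS  vc=[14]
3: 0x3b (blk 14, set 6) → VC-HIT  vc=[46]
4: 0xd2 (blk 52, set 4) → MISS  vc=[46]
5: 0x24 (blk 9, set 1) → MISS  vc=[46, 57]
6: 0x86 (blk 33, set 1) → MISS  vc=[46, 57, 9]
7: 0x86 (blk 33, set 1) → L1-HIT  vc=[46, 57, 9]
8: 0x5a (blk 22, set 6) → MISS  vc=[46, 57, 9, 14]
9: 0xab (blk 42, set 2) → MISS  vc=[46, 57, 9, 14]
10: 0x87 (blk 33, set 1) → L1-HIT  vc=[46, 57, 9, 14]
11: 0x72 (blk 28, set 4) → MISS  vc=[46, 57, 9, 14, 52]
12: 0xe7 (blk 57, set 1) → VC-HIT  vc=[46, 33, 9, 14, 52]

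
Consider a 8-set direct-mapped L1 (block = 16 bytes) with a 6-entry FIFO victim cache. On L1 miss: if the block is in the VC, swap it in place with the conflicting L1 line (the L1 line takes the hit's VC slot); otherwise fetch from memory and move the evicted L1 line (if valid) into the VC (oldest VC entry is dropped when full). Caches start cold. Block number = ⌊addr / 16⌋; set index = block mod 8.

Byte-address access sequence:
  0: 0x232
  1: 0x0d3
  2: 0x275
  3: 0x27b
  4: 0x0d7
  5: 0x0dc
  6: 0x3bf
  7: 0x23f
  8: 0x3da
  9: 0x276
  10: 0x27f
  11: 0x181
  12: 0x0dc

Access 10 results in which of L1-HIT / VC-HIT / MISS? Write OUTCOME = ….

OUTCOME = L1-HIT

  [0] addr=0x232 blk=35 s=3: MISS | VC []
  [1] addr=0xd3 blk=13 s=5: MISS | VC []
  [2] addr=0x275 blk=39 s=7: MISS | VC []
  [3] addr=0x27b blk=39 s=7: L1-HIT | VC []
  [4] addr=0xd7 blk=13 s=5: L1-HIT | VC []
  [5] addr=0xdc blk=13 s=5: L1-HIT | VC []
  [6] addr=0x3bf blk=59 s=3: MISS | VC [35]
  [7] addr=0x23f blk=35 s=3: VC-HIT | VC [59]
  [8] addr=0x3da blk=61 s=5: MISS | VC [59, 13]
  [9] addr=0x276 blk=39 s=7: L1-HIT | VC [59, 13]
  [10] addr=0x27f blk=39 s=7: L1-HIT | VC [59, 13]
  [11] addr=0x181 blk=24 s=0: MISS | VC [59, 13]
  [12] addr=0xdc blk=13 s=5: VC-HIT | VC [59, 61]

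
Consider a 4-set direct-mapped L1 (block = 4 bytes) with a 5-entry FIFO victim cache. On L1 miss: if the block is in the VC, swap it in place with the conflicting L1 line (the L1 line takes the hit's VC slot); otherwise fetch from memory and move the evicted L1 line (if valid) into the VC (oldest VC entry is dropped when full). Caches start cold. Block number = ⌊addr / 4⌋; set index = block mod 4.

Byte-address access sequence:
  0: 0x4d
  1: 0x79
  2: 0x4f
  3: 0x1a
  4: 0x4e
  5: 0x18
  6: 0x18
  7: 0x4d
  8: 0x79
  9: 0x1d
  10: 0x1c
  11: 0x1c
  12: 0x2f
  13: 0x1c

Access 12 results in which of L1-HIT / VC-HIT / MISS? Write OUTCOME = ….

  [0] addr=0x4d blk=19 s=3: MISS | VC []
  [1] addr=0x79 blk=30 s=2: MISS | VC []
  [2] addr=0x4f blk=19 s=3: L1-HIT | VC []
  [3] addr=0x1a blk=6 s=2: MISS | VC [30]
  [4] addr=0x4e blk=19 s=3: L1-HIT | VC [30]
  [5] addr=0x18 blk=6 s=2: L1-HIT | VC [30]
  [6] addr=0x18 blk=6 s=2: L1-HIT | VC [30]
  [7] addr=0x4d blk=19 s=3: L1-HIT | VC [30]
  [8] addr=0x79 blk=30 s=2: VC-HIT | VC [6]
  [9] addr=0x1d blk=7 s=3: MISS | VC [6, 19]
  [10] addr=0x1c blk=7 s=3: L1-HIT | VC [6, 19]
  [11] addr=0x1c blk=7 s=3: L1-HIT | VC [6, 19]
  [12] addr=0x2f blk=11 s=3: MISS | VC [6, 19, 7]
  [13] addr=0x1c blk=7 s=3: VC-HIT | VC [6, 19, 11]

OUTCOME = MISS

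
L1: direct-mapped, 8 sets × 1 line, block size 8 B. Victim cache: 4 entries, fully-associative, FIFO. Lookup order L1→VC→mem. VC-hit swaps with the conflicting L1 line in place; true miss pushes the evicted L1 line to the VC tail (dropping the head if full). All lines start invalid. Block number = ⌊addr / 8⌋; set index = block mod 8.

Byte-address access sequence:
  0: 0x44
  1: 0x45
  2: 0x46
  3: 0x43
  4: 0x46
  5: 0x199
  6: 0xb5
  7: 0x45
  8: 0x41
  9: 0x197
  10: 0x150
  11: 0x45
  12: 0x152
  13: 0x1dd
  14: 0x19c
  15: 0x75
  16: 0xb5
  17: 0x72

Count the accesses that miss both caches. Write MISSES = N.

MISSES = 7

  [0] addr=0x44 blk=8 s=0: MISS | VC []
  [1] addr=0x45 blk=8 s=0: L1-HIT | VC []
  [2] addr=0x46 blk=8 s=0: L1-HIT | VC []
  [3] addr=0x43 blk=8 s=0: L1-HIT | VC []
  [4] addr=0x46 blk=8 s=0: L1-HIT | VC []
  [5] addr=0x199 blk=51 s=3: MISS | VC []
  [6] addr=0xb5 blk=22 s=6: MISS | VC []
  [7] addr=0x45 blk=8 s=0: L1-HIT | VC []
  [8] addr=0x41 blk=8 s=0: L1-HIT | VC []
  [9] addr=0x197 blk=50 s=2: MISS | VC []
  [10] addr=0x150 blk=42 s=2: MISS | VC [50]
  [11] addr=0x45 blk=8 s=0: L1-HIT | VC [50]
  [12] addr=0x152 blk=42 s=2: L1-HIT | VC [50]
  [13] addr=0x1dd blk=59 s=3: MISS | VC [50, 51]
  [14] addr=0x19c blk=51 s=3: VC-HIT | VC [50, 59]
  [15] addr=0x75 blk=14 s=6: MISS | VC [50, 59, 22]
  [16] addr=0xb5 blk=22 s=6: VC-HIT | VC [50, 59, 14]
  [17] addr=0x72 blk=14 s=6: VC-HIT | VC [50, 59, 22]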